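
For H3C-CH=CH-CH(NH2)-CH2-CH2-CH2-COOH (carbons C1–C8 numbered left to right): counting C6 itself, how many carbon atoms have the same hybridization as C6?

C6 is sp3 (only σ bonds).
C1: sp3 ✓
C2: sp2
C3: sp2
C4: sp3 ✓
C5: sp3 ✓
C6: sp3 ✓
C7: sp3 ✓
C8: sp2
5 carbons are sp3.

5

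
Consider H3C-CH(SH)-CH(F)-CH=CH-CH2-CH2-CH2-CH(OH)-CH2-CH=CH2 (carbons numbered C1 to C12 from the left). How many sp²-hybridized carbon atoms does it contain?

C1: sp3
C2: sp3
C3: sp3
C4: sp2 ✓
C5: sp2 ✓
C6: sp3
C7: sp3
C8: sp3
C9: sp3
C10: sp3
C11: sp2 ✓
C12: sp2 ✓
C4, C5, C11, C12 → 4 sp2 carbons.

4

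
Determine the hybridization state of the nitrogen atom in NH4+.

sp^3

Four σ bonds, no lone pair → sp3, tetrahedral.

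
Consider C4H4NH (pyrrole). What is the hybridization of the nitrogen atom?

N has three σ bonds; its lone pair occupies the p orbital and is part of the aromatic π system, so N is sp2 (not the sp3 a naive steric count of 4 would give).

sp2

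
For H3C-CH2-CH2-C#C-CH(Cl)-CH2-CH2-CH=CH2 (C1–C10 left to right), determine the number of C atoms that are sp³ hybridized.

C1: sp3 ✓
C2: sp3 ✓
C3: sp3 ✓
C4: sp
C5: sp
C6: sp3 ✓
C7: sp3 ✓
C8: sp3 ✓
C9: sp2
C10: sp2
C1, C2, C3, C6, C7, C8 → 6 sp3 carbons.

6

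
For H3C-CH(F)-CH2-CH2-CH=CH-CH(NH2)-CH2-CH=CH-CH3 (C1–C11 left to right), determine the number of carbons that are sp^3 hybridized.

7

C1: sp3 ✓
C2: sp3 ✓
C3: sp3 ✓
C4: sp3 ✓
C5: sp2
C6: sp2
C7: sp3 ✓
C8: sp3 ✓
C9: sp2
C10: sp2
C11: sp3 ✓
C1, C2, C3, C4, C7, C8, C11 → 7 sp3 carbons.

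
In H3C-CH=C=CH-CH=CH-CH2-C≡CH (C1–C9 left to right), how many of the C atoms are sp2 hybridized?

4

C1: sp3
C2: sp2 ✓
C3: sp
C4: sp2 ✓
C5: sp2 ✓
C6: sp2 ✓
C7: sp3
C8: sp
C9: sp
C2, C4, C5, C6 → 4 sp2 carbons.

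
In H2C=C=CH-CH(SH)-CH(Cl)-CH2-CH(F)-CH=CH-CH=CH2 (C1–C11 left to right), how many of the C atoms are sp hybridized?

1

C1: sp2
C2: sp ✓
C3: sp2
C4: sp3
C5: sp3
C6: sp3
C7: sp3
C8: sp2
C9: sp2
C10: sp2
C11: sp2
C2 → 1 sp carbon.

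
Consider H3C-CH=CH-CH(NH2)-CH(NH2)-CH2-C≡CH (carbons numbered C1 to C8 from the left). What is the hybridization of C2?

sp²

C2 (3 σ bonds, plus one π bond) has steric number 3: sp2.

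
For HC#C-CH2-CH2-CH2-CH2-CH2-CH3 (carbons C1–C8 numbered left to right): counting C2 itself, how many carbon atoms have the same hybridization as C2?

C2 is sp (two π bonds).
C1: sp ✓
C2: sp ✓
C3: sp3
C4: sp3
C5: sp3
C6: sp3
C7: sp3
C8: sp3
2 carbons are sp.

2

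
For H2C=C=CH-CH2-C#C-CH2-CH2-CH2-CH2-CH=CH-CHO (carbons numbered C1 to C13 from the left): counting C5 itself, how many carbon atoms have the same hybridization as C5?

3

C5 is sp (two π bonds).
C1: sp2
C2: sp ✓
C3: sp2
C4: sp3
C5: sp ✓
C6: sp ✓
C7: sp3
C8: sp3
C9: sp3
C10: sp3
C11: sp2
C12: sp2
C13: sp2
3 carbons are sp.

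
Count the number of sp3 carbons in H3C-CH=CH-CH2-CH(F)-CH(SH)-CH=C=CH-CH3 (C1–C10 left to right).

C1: sp3 ✓
C2: sp2
C3: sp2
C4: sp3 ✓
C5: sp3 ✓
C6: sp3 ✓
C7: sp2
C8: sp
C9: sp2
C10: sp3 ✓
C1, C4, C5, C6, C10 → 5 sp3 carbons.

5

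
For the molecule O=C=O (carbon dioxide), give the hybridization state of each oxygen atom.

sp^2

One σ bond + two lone pairs = steric number 3 → sp2.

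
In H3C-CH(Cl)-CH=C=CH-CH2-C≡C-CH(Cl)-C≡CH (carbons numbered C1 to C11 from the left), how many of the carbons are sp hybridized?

C1: sp3
C2: sp3
C3: sp2
C4: sp ✓
C5: sp2
C6: sp3
C7: sp ✓
C8: sp ✓
C9: sp3
C10: sp ✓
C11: sp ✓
C4, C7, C8, C10, C11 → 5 sp carbons.

5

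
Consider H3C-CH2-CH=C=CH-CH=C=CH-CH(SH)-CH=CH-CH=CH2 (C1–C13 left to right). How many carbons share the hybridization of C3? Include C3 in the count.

8

C3 is sp2 (one π bond).
C1: sp3
C2: sp3
C3: sp2 ✓
C4: sp
C5: sp2 ✓
C6: sp2 ✓
C7: sp
C8: sp2 ✓
C9: sp3
C10: sp2 ✓
C11: sp2 ✓
C12: sp2 ✓
C13: sp2 ✓
8 carbons are sp2.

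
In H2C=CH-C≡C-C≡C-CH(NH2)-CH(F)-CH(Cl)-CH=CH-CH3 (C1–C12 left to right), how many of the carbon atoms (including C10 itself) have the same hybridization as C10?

C10 is sp2 (one π bond).
C1: sp2 ✓
C2: sp2 ✓
C3: sp
C4: sp
C5: sp
C6: sp
C7: sp3
C8: sp3
C9: sp3
C10: sp2 ✓
C11: sp2 ✓
C12: sp3
4 carbons are sp2.

4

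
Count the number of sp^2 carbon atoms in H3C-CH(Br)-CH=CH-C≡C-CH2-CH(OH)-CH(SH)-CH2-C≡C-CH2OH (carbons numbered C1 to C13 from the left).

C1: sp3
C2: sp3
C3: sp2 ✓
C4: sp2 ✓
C5: sp
C6: sp
C7: sp3
C8: sp3
C9: sp3
C10: sp3
C11: sp
C12: sp
C13: sp3
C3, C4 → 2 sp2 carbons.

2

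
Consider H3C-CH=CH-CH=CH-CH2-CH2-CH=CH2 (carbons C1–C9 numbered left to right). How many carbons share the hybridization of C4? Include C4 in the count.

C4 is sp2 (one π bond).
C1: sp3
C2: sp2 ✓
C3: sp2 ✓
C4: sp2 ✓
C5: sp2 ✓
C6: sp3
C7: sp3
C8: sp2 ✓
C9: sp2 ✓
6 carbons are sp2.

6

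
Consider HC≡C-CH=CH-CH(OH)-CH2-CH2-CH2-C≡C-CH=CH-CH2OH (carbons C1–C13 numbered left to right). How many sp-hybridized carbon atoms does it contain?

C1: sp ✓
C2: sp ✓
C3: sp2
C4: sp2
C5: sp3
C6: sp3
C7: sp3
C8: sp3
C9: sp ✓
C10: sp ✓
C11: sp2
C12: sp2
C13: sp3
C1, C2, C9, C10 → 4 sp carbons.

4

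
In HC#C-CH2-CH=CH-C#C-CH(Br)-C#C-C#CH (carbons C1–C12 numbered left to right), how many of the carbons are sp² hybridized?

2

C1: sp
C2: sp
C3: sp3
C4: sp2 ✓
C5: sp2 ✓
C6: sp
C7: sp
C8: sp3
C9: sp
C10: sp
C11: sp
C12: sp
C4, C5 → 2 sp2 carbons.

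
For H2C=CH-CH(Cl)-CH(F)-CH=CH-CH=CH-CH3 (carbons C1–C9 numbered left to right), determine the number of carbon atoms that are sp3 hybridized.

C1: sp2
C2: sp2
C3: sp3 ✓
C4: sp3 ✓
C5: sp2
C6: sp2
C7: sp2
C8: sp2
C9: sp3 ✓
C3, C4, C9 → 3 sp3 carbons.

3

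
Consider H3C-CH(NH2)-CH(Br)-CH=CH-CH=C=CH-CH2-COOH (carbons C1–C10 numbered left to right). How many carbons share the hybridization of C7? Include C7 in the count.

1

C7 is sp (two π bonds).
C1: sp3
C2: sp3
C3: sp3
C4: sp2
C5: sp2
C6: sp2
C7: sp ✓
C8: sp2
C9: sp3
C10: sp2
1 carbon is sp.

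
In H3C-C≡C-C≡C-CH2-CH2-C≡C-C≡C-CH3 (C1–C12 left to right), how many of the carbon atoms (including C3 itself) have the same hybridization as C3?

C3 is sp (two π bonds).
C1: sp3
C2: sp ✓
C3: sp ✓
C4: sp ✓
C5: sp ✓
C6: sp3
C7: sp3
C8: sp ✓
C9: sp ✓
C10: sp ✓
C11: sp ✓
C12: sp3
8 carbons are sp.

8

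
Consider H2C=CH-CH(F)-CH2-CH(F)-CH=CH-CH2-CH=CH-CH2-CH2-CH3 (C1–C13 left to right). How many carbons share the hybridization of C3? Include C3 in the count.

C3 is sp3 (only σ bonds).
C1: sp2
C2: sp2
C3: sp3 ✓
C4: sp3 ✓
C5: sp3 ✓
C6: sp2
C7: sp2
C8: sp3 ✓
C9: sp2
C10: sp2
C11: sp3 ✓
C12: sp3 ✓
C13: sp3 ✓
7 carbons are sp3.

7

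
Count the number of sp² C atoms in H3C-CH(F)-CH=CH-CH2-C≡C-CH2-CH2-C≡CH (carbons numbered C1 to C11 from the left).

C1: sp3
C2: sp3
C3: sp2 ✓
C4: sp2 ✓
C5: sp3
C6: sp
C7: sp
C8: sp3
C9: sp3
C10: sp
C11: sp
C3, C4 → 2 sp2 carbons.

2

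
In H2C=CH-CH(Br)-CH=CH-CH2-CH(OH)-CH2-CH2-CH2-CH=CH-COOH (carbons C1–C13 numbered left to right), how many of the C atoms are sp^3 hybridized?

C1: sp2
C2: sp2
C3: sp3 ✓
C4: sp2
C5: sp2
C6: sp3 ✓
C7: sp3 ✓
C8: sp3 ✓
C9: sp3 ✓
C10: sp3 ✓
C11: sp2
C12: sp2
C13: sp2
C3, C6, C7, C8, C9, C10 → 6 sp3 carbons.

6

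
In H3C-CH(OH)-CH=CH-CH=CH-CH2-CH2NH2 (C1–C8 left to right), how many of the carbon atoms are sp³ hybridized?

4

C1: sp3 ✓
C2: sp3 ✓
C3: sp2
C4: sp2
C5: sp2
C6: sp2
C7: sp3 ✓
C8: sp3 ✓
C1, C2, C7, C8 → 4 sp3 carbons.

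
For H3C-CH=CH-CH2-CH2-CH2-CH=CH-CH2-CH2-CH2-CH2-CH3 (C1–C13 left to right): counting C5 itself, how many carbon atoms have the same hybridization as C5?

C5 is sp3 (only σ bonds).
C1: sp3 ✓
C2: sp2
C3: sp2
C4: sp3 ✓
C5: sp3 ✓
C6: sp3 ✓
C7: sp2
C8: sp2
C9: sp3 ✓
C10: sp3 ✓
C11: sp3 ✓
C12: sp3 ✓
C13: sp3 ✓
9 carbons are sp3.

9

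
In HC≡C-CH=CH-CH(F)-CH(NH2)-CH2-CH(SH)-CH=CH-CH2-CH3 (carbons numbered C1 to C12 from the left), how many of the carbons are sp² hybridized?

C1: sp
C2: sp
C3: sp2 ✓
C4: sp2 ✓
C5: sp3
C6: sp3
C7: sp3
C8: sp3
C9: sp2 ✓
C10: sp2 ✓
C11: sp3
C12: sp3
C3, C4, C9, C10 → 4 sp2 carbons.

4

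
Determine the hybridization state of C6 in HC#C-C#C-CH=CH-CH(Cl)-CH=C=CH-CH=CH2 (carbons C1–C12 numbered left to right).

sp2

C6: 3 σ bonds, plus one π bond — 3 electron domains, sp2.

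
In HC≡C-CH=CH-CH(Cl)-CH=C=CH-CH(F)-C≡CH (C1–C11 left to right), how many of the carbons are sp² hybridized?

4

C1: sp
C2: sp
C3: sp2 ✓
C4: sp2 ✓
C5: sp3
C6: sp2 ✓
C7: sp
C8: sp2 ✓
C9: sp3
C10: sp
C11: sp
C3, C4, C6, C8 → 4 sp2 carbons.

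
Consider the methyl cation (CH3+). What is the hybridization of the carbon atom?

Three σ bonds to H, empty p orbital → sp2, trigonal planar.

sp²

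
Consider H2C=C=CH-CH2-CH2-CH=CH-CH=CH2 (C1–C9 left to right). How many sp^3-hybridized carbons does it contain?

C1: sp2
C2: sp
C3: sp2
C4: sp3 ✓
C5: sp3 ✓
C6: sp2
C7: sp2
C8: sp2
C9: sp2
C4, C5 → 2 sp3 carbons.

2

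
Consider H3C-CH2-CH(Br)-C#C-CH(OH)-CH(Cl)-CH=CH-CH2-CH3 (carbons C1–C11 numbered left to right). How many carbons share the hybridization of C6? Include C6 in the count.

C6 is sp3 (only σ bonds).
C1: sp3 ✓
C2: sp3 ✓
C3: sp3 ✓
C4: sp
C5: sp
C6: sp3 ✓
C7: sp3 ✓
C8: sp2
C9: sp2
C10: sp3 ✓
C11: sp3 ✓
7 carbons are sp3.

7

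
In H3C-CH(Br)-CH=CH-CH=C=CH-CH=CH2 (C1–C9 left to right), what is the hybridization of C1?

sp³

C1 (4 σ bonds) has steric number 4: sp3.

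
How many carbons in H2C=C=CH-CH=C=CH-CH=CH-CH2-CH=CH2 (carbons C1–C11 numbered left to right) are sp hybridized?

2

C1: sp2
C2: sp ✓
C3: sp2
C4: sp2
C5: sp ✓
C6: sp2
C7: sp2
C8: sp2
C9: sp3
C10: sp2
C11: sp2
C2, C5 → 2 sp carbons.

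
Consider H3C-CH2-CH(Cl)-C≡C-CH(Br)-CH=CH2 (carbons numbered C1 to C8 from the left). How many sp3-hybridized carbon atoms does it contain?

C1: sp3 ✓
C2: sp3 ✓
C3: sp3 ✓
C4: sp
C5: sp
C6: sp3 ✓
C7: sp2
C8: sp2
C1, C2, C3, C6 → 4 sp3 carbons.

4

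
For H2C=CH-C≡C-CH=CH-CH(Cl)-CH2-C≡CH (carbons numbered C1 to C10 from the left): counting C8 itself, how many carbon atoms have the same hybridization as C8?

2

C8 is sp3 (only σ bonds).
C1: sp2
C2: sp2
C3: sp
C4: sp
C5: sp2
C6: sp2
C7: sp3 ✓
C8: sp3 ✓
C9: sp
C10: sp
2 carbons are sp3.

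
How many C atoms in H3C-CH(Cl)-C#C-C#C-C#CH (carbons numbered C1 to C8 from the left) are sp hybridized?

C1: sp3
C2: sp3
C3: sp ✓
C4: sp ✓
C5: sp ✓
C6: sp ✓
C7: sp ✓
C8: sp ✓
C3, C4, C5, C6, C7, C8 → 6 sp carbons.

6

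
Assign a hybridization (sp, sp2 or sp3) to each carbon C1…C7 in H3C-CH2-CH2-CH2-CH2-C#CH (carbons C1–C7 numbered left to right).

C1 (4 σ bonds) has steric number 4: sp3.
C2 (4 σ bonds) has steric number 4: sp3.
C3 — 4 σ bonds. Steric number 4, so sp3.
C4 is sp3: 4 σ bonds, 4 electron-density regions.
C5: 4 σ bonds — 4 electron domains, sp3.
C6 has 2 σ bonds, plus two π bonds: steric number 2 → sp.
C7 has 2 σ bonds, plus two π bonds: steric number 2 → sp.

C1 sp3, C2 sp3, C3 sp3, C4 sp3, C5 sp3, C6 sp, C7 sp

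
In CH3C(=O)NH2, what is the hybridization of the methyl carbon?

The methyl carbon: 4 σ bonds — 4 electron domains, sp3.

sp3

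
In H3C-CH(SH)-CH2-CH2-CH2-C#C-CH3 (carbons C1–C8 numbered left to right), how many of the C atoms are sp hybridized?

C1: sp3
C2: sp3
C3: sp3
C4: sp3
C5: sp3
C6: sp ✓
C7: sp ✓
C8: sp3
C6, C7 → 2 sp carbons.

2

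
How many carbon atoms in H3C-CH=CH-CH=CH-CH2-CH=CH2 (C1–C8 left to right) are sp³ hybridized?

2

C1: sp3 ✓
C2: sp2
C3: sp2
C4: sp2
C5: sp2
C6: sp3 ✓
C7: sp2
C8: sp2
C1, C6 → 2 sp3 carbons.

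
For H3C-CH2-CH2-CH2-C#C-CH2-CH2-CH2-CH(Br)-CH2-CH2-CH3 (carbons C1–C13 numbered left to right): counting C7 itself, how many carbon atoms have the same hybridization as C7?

C7 is sp3 (only σ bonds).
C1: sp3 ✓
C2: sp3 ✓
C3: sp3 ✓
C4: sp3 ✓
C5: sp
C6: sp
C7: sp3 ✓
C8: sp3 ✓
C9: sp3 ✓
C10: sp3 ✓
C11: sp3 ✓
C12: sp3 ✓
C13: sp3 ✓
11 carbons are sp3.

11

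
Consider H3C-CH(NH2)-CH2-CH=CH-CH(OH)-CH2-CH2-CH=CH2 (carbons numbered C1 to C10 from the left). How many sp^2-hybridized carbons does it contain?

4

C1: sp3
C2: sp3
C3: sp3
C4: sp2 ✓
C5: sp2 ✓
C6: sp3
C7: sp3
C8: sp3
C9: sp2 ✓
C10: sp2 ✓
C4, C5, C9, C10 → 4 sp2 carbons.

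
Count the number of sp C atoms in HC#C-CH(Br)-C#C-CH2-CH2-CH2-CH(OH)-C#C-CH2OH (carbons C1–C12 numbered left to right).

6

C1: sp ✓
C2: sp ✓
C3: sp3
C4: sp ✓
C5: sp ✓
C6: sp3
C7: sp3
C8: sp3
C9: sp3
C10: sp ✓
C11: sp ✓
C12: sp3
C1, C2, C4, C5, C10, C11 → 6 sp carbons.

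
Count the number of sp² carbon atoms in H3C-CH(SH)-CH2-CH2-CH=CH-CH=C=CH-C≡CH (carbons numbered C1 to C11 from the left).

4

C1: sp3
C2: sp3
C3: sp3
C4: sp3
C5: sp2 ✓
C6: sp2 ✓
C7: sp2 ✓
C8: sp
C9: sp2 ✓
C10: sp
C11: sp
C5, C6, C7, C9 → 4 sp2 carbons.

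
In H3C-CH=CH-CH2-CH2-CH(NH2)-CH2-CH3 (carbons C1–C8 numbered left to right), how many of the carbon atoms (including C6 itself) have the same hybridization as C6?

C6 is sp3 (only σ bonds).
C1: sp3 ✓
C2: sp2
C3: sp2
C4: sp3 ✓
C5: sp3 ✓
C6: sp3 ✓
C7: sp3 ✓
C8: sp3 ✓
6 carbons are sp3.

6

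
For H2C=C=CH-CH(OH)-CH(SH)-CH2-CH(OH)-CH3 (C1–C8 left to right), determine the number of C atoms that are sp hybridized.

C1: sp2
C2: sp ✓
C3: sp2
C4: sp3
C5: sp3
C6: sp3
C7: sp3
C8: sp3
C2 → 1 sp carbon.

1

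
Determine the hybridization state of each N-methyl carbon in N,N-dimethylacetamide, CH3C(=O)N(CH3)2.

sp3

Each N-methyl carbon has 4 σ bonds: steric number 4 → sp3.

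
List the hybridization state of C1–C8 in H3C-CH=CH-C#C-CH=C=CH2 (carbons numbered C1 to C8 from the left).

C1 sp3, C2 sp2, C3 sp2, C4 sp, C5 sp, C6 sp2, C7 sp, C8 sp2

C1: 4 σ bonds — 4 electron domains, sp3.
C2 carries 3 σ bonds, plus one π bond, giving a steric number of 3, so it is sp2.
C3 is sp2: 3 σ bonds, plus one π bond, 3 electron-density regions.
C4: 2 σ bonds, plus two π bonds; 2 regions of electron density → sp.
C5 (2 σ bonds, plus two π bonds) has steric number 2: sp.
C6: 3 σ bonds, plus one π bond — 3 electron domains, sp2.
C7: 2 σ bonds, plus two π bonds — 2 electron domains, sp.
C8: 3 σ bonds, plus one π bond — 3 electron domains, sp2.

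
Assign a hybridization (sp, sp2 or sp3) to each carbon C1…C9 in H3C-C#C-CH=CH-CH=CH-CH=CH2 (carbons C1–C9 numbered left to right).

C1 is sp3: 4 σ bonds, 4 electron-density regions.
C2 has 2 σ bonds, plus two π bonds: steric number 2 → sp.
C3 (2 σ bonds, plus two π bonds) has steric number 2: sp.
C4: 3 σ bonds, plus one π bond; 3 regions of electron density → sp2.
C5 (3 σ bonds, plus one π bond) has steric number 3: sp2.
C6 is sp2: 3 σ bonds, plus one π bond, 3 electron-density regions.
C7: 3 σ bonds, plus one π bond — 3 electron domains, sp2.
C8: 3 σ bonds, plus one π bond; 3 regions of electron density → sp2.
C9 carries 3 σ bonds, plus one π bond, giving a steric number of 3, so it is sp2.

C1 sp3, C2 sp, C3 sp, C4 sp2, C5 sp2, C6 sp2, C7 sp2, C8 sp2, C9 sp2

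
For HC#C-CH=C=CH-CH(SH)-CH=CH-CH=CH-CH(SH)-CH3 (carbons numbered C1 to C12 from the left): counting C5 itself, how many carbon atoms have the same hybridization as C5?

C5 is sp2 (one π bond).
C1: sp
C2: sp
C3: sp2 ✓
C4: sp
C5: sp2 ✓
C6: sp3
C7: sp2 ✓
C8: sp2 ✓
C9: sp2 ✓
C10: sp2 ✓
C11: sp3
C12: sp3
6 carbons are sp2.

6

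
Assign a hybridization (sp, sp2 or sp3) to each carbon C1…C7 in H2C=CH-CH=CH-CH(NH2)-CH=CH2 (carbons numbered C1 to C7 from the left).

C1 has 3 σ bonds, plus one π bond: steric number 3 → sp2.
C2 — 3 σ bonds, plus one π bond. Steric number 3, so sp2.
C3 (3 σ bonds, plus one π bond) has steric number 3: sp2.
C4 is sp2: 3 σ bonds, plus one π bond, 3 electron-density regions.
C5: 4 σ bonds; 4 regions of electron density → sp3.
C6: 3 σ bonds, plus one π bond; 3 regions of electron density → sp2.
C7 has 3 σ bonds, plus one π bond: steric number 3 → sp2.

C1 sp2, C2 sp2, C3 sp2, C4 sp2, C5 sp3, C6 sp2, C7 sp2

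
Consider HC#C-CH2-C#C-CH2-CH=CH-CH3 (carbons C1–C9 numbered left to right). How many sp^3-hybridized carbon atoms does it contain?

C1: sp
C2: sp
C3: sp3 ✓
C4: sp
C5: sp
C6: sp3 ✓
C7: sp2
C8: sp2
C9: sp3 ✓
C3, C6, C9 → 3 sp3 carbons.

3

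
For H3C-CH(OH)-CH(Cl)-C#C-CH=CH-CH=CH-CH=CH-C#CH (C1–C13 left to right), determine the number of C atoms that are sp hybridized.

4

C1: sp3
C2: sp3
C3: sp3
C4: sp ✓
C5: sp ✓
C6: sp2
C7: sp2
C8: sp2
C9: sp2
C10: sp2
C11: sp2
C12: sp ✓
C13: sp ✓
C4, C5, C12, C13 → 4 sp carbons.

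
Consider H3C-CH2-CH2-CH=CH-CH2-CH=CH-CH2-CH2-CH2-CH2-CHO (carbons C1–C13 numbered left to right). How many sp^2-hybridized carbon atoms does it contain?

C1: sp3
C2: sp3
C3: sp3
C4: sp2 ✓
C5: sp2 ✓
C6: sp3
C7: sp2 ✓
C8: sp2 ✓
C9: sp3
C10: sp3
C11: sp3
C12: sp3
C13: sp2 ✓
C4, C5, C7, C8, C13 → 5 sp2 carbons.

5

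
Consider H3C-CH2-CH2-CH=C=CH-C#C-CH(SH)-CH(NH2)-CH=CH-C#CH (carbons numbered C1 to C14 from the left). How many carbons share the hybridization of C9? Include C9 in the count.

5

C9 is sp3 (only σ bonds).
C1: sp3 ✓
C2: sp3 ✓
C3: sp3 ✓
C4: sp2
C5: sp
C6: sp2
C7: sp
C8: sp
C9: sp3 ✓
C10: sp3 ✓
C11: sp2
C12: sp2
C13: sp
C14: sp
5 carbons are sp3.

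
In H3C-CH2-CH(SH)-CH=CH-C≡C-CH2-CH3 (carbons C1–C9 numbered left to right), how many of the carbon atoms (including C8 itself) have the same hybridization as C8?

5

C8 is sp3 (only σ bonds).
C1: sp3 ✓
C2: sp3 ✓
C3: sp3 ✓
C4: sp2
C5: sp2
C6: sp
C7: sp
C8: sp3 ✓
C9: sp3 ✓
5 carbons are sp3.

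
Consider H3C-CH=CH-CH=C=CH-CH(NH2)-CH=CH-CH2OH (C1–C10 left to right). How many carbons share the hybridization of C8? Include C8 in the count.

6

C8 is sp2 (one π bond).
C1: sp3
C2: sp2 ✓
C3: sp2 ✓
C4: sp2 ✓
C5: sp
C6: sp2 ✓
C7: sp3
C8: sp2 ✓
C9: sp2 ✓
C10: sp3
6 carbons are sp2.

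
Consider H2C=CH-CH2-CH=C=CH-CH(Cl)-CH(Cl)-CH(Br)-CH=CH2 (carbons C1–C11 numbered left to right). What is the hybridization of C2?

C2: 3 σ bonds, plus one π bond; 3 regions of electron density → sp2.

sp²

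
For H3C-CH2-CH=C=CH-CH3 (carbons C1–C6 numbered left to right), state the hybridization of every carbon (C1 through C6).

C1 sp3, C2 sp3, C3 sp2, C4 sp, C5 sp2, C6 sp3

C1 is sp3: 4 σ bonds, 4 electron-density regions.
C2 is sp3: 4 σ bonds, 4 electron-density regions.
C3 — 3 σ bonds, plus one π bond. Steric number 3, so sp2.
C4 carries 2 σ bonds, plus two π bonds, giving a steric number of 2, so it is sp.
C5 is sp2: 3 σ bonds, plus one π bond, 3 electron-density regions.
C6 — 4 σ bonds. Steric number 4, so sp3.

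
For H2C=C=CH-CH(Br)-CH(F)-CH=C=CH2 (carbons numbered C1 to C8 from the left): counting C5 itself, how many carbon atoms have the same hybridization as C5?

2

C5 is sp3 (only σ bonds).
C1: sp2
C2: sp
C3: sp2
C4: sp3 ✓
C5: sp3 ✓
C6: sp2
C7: sp
C8: sp2
2 carbons are sp3.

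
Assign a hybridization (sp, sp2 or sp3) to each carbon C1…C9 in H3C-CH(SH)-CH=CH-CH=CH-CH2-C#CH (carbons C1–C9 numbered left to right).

C1 is sp3: 4 σ bonds, 4 electron-density regions.
C2 — 4 σ bonds. Steric number 4, so sp3.
C3 — 3 σ bonds, plus one π bond. Steric number 3, so sp2.
C4 carries 3 σ bonds, plus one π bond, giving a steric number of 3, so it is sp2.
C5 (3 σ bonds, plus one π bond) has steric number 3: sp2.
C6 is sp2: 3 σ bonds, plus one π bond, 3 electron-density regions.
C7 is sp3: 4 σ bonds, 4 electron-density regions.
C8: 2 σ bonds, plus two π bonds — 2 electron domains, sp.
C9 is sp: 2 σ bonds, plus two π bonds, 2 electron-density regions.

C1 sp3, C2 sp3, C3 sp2, C4 sp2, C5 sp2, C6 sp2, C7 sp3, C8 sp, C9 sp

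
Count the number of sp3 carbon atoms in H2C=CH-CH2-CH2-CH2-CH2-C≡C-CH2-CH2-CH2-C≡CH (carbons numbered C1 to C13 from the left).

7

C1: sp2
C2: sp2
C3: sp3 ✓
C4: sp3 ✓
C5: sp3 ✓
C6: sp3 ✓
C7: sp
C8: sp
C9: sp3 ✓
C10: sp3 ✓
C11: sp3 ✓
C12: sp
C13: sp
C3, C4, C5, C6, C9, C10, C11 → 7 sp3 carbons.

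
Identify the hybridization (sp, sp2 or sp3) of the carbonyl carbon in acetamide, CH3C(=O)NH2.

The carbonyl carbon: 3 σ bonds, plus one π bond; 3 regions of electron density → sp2.

sp^2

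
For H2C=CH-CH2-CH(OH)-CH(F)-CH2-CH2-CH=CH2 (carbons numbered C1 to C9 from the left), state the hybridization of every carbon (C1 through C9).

C1 has 3 σ bonds, plus one π bond: steric number 3 → sp2.
C2 is sp2: 3 σ bonds, plus one π bond, 3 electron-density regions.
C3 — 4 σ bonds. Steric number 4, so sp3.
C4: 4 σ bonds; 4 regions of electron density → sp3.
C5 carries 4 σ bonds, giving a steric number of 4, so it is sp3.
C6 — 4 σ bonds. Steric number 4, so sp3.
C7 has 4 σ bonds: steric number 4 → sp3.
C8: 3 σ bonds, plus one π bond — 3 electron domains, sp2.
C9: 3 σ bonds, plus one π bond — 3 electron domains, sp2.

C1 sp2, C2 sp2, C3 sp3, C4 sp3, C5 sp3, C6 sp3, C7 sp3, C8 sp2, C9 sp2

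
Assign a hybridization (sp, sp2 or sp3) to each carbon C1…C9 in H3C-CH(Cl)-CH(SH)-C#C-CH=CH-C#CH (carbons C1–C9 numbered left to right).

C1 sp3, C2 sp3, C3 sp3, C4 sp, C5 sp, C6 sp2, C7 sp2, C8 sp, C9 sp

C1 carries 4 σ bonds, giving a steric number of 4, so it is sp3.
C2 has 4 σ bonds: steric number 4 → sp3.
C3: 4 σ bonds; 4 regions of electron density → sp3.
C4 has 2 σ bonds, plus two π bonds: steric number 2 → sp.
C5: 2 σ bonds, plus two π bonds — 2 electron domains, sp.
C6 (3 σ bonds, plus one π bond) has steric number 3: sp2.
C7: 3 σ bonds, plus one π bond — 3 electron domains, sp2.
C8 carries 2 σ bonds, plus two π bonds, giving a steric number of 2, so it is sp.
C9 is sp: 2 σ bonds, plus two π bonds, 2 electron-density regions.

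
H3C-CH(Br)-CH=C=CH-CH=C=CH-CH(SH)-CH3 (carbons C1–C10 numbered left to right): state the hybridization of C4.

C4 is sp: 2 σ bonds, plus two π bonds, 2 electron-density regions.

sp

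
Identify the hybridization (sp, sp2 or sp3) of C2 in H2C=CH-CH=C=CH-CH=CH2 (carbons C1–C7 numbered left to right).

sp²

C2 — 3 σ bonds, plus one π bond. Steric number 3, so sp2.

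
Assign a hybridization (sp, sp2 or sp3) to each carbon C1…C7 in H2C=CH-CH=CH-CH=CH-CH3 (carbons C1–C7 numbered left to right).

C1 sp2, C2 sp2, C3 sp2, C4 sp2, C5 sp2, C6 sp2, C7 sp3

C1 — 3 σ bonds, plus one π bond. Steric number 3, so sp2.
C2 has 3 σ bonds, plus one π bond: steric number 3 → sp2.
C3: 3 σ bonds, plus one π bond — 3 electron domains, sp2.
C4 is sp2: 3 σ bonds, plus one π bond, 3 electron-density regions.
C5: 3 σ bonds, plus one π bond — 3 electron domains, sp2.
C6: 3 σ bonds, plus one π bond — 3 electron domains, sp2.
C7: 4 σ bonds; 4 regions of electron density → sp3.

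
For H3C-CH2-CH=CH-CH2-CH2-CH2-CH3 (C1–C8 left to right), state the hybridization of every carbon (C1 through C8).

C1 sp3, C2 sp3, C3 sp2, C4 sp2, C5 sp3, C6 sp3, C7 sp3, C8 sp3

C1: 4 σ bonds; 4 regions of electron density → sp3.
C2 (4 σ bonds) has steric number 4: sp3.
C3: 3 σ bonds, plus one π bond; 3 regions of electron density → sp2.
C4 — 3 σ bonds, plus one π bond. Steric number 3, so sp2.
C5 — 4 σ bonds. Steric number 4, so sp3.
C6: 4 σ bonds — 4 electron domains, sp3.
C7: 4 σ bonds; 4 regions of electron density → sp3.
C8 carries 4 σ bonds, giving a steric number of 4, so it is sp3.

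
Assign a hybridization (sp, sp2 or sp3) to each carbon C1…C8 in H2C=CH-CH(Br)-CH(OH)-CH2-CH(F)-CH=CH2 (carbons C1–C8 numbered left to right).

C1 — 3 σ bonds, plus one π bond. Steric number 3, so sp2.
C2 has 3 σ bonds, plus one π bond: steric number 3 → sp2.
C3: 4 σ bonds; 4 regions of electron density → sp3.
C4 carries 4 σ bonds, giving a steric number of 4, so it is sp3.
C5 (4 σ bonds) has steric number 4: sp3.
C6 has 4 σ bonds: steric number 4 → sp3.
C7: 3 σ bonds, plus one π bond — 3 electron domains, sp2.
C8: 3 σ bonds, plus one π bond; 3 regions of electron density → sp2.

C1 sp2, C2 sp2, C3 sp3, C4 sp3, C5 sp3, C6 sp3, C7 sp2, C8 sp2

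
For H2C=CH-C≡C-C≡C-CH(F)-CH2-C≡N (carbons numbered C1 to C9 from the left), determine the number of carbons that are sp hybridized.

C1: sp2
C2: sp2
C3: sp ✓
C4: sp ✓
C5: sp ✓
C6: sp ✓
C7: sp3
C8: sp3
C9: sp ✓
C3, C4, C5, C6, C9 → 5 sp carbons.

5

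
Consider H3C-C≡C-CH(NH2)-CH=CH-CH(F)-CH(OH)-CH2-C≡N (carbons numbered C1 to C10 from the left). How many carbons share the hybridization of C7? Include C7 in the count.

5

C7 is sp3 (only σ bonds).
C1: sp3 ✓
C2: sp
C3: sp
C4: sp3 ✓
C5: sp2
C6: sp2
C7: sp3 ✓
C8: sp3 ✓
C9: sp3 ✓
C10: sp
5 carbons are sp3.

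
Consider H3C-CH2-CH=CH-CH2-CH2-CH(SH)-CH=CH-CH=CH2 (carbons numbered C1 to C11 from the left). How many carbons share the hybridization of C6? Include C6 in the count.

C6 is sp3 (only σ bonds).
C1: sp3 ✓
C2: sp3 ✓
C3: sp2
C4: sp2
C5: sp3 ✓
C6: sp3 ✓
C7: sp3 ✓
C8: sp2
C9: sp2
C10: sp2
C11: sp2
5 carbons are sp3.

5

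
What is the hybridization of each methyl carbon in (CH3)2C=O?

Each methyl carbon — 4 σ bonds. Steric number 4, so sp3.

sp3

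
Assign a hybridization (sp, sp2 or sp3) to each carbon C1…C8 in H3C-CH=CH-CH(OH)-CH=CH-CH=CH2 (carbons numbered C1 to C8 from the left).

C1 is sp3: 4 σ bonds, 4 electron-density regions.
C2: 3 σ bonds, plus one π bond — 3 electron domains, sp2.
C3 has 3 σ bonds, plus one π bond: steric number 3 → sp2.
C4 is sp3: 4 σ bonds, 4 electron-density regions.
C5 is sp2: 3 σ bonds, plus one π bond, 3 electron-density regions.
C6 — 3 σ bonds, plus one π bond. Steric number 3, so sp2.
C7 carries 3 σ bonds, plus one π bond, giving a steric number of 3, so it is sp2.
C8: 3 σ bonds, plus one π bond; 3 regions of electron density → sp2.

C1 sp3, C2 sp2, C3 sp2, C4 sp3, C5 sp2, C6 sp2, C7 sp2, C8 sp2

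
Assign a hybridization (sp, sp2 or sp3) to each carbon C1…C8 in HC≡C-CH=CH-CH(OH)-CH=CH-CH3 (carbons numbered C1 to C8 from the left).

C1: 2 σ bonds, plus two π bonds — 2 electron domains, sp.
C2 — 2 σ bonds, plus two π bonds. Steric number 2, so sp.
C3 has 3 σ bonds, plus one π bond: steric number 3 → sp2.
C4: 3 σ bonds, plus one π bond — 3 electron domains, sp2.
C5 is sp3: 4 σ bonds, 4 electron-density regions.
C6: 3 σ bonds, plus one π bond; 3 regions of electron density → sp2.
C7 — 3 σ bonds, plus one π bond. Steric number 3, so sp2.
C8 is sp3: 4 σ bonds, 4 electron-density regions.

C1 sp, C2 sp, C3 sp2, C4 sp2, C5 sp3, C6 sp2, C7 sp2, C8 sp3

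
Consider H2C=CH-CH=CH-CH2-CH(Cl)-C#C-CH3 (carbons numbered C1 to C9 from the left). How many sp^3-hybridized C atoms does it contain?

3

C1: sp2
C2: sp2
C3: sp2
C4: sp2
C5: sp3 ✓
C6: sp3 ✓
C7: sp
C8: sp
C9: sp3 ✓
C5, C6, C9 → 3 sp3 carbons.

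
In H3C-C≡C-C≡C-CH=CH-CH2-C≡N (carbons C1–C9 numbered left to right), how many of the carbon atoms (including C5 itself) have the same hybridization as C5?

5

C5 is sp (two π bonds).
C1: sp3
C2: sp ✓
C3: sp ✓
C4: sp ✓
C5: sp ✓
C6: sp2
C7: sp2
C8: sp3
C9: sp ✓
5 carbons are sp.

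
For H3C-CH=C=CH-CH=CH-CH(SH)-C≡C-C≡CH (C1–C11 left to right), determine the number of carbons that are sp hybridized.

C1: sp3
C2: sp2
C3: sp ✓
C4: sp2
C5: sp2
C6: sp2
C7: sp3
C8: sp ✓
C9: sp ✓
C10: sp ✓
C11: sp ✓
C3, C8, C9, C10, C11 → 5 sp carbons.

5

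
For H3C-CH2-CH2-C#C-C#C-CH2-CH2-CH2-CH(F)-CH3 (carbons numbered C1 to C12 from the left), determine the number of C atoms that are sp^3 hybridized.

C1: sp3 ✓
C2: sp3 ✓
C3: sp3 ✓
C4: sp
C5: sp
C6: sp
C7: sp
C8: sp3 ✓
C9: sp3 ✓
C10: sp3 ✓
C11: sp3 ✓
C12: sp3 ✓
C1, C2, C3, C8, C9, C10, C11, C12 → 8 sp3 carbons.

8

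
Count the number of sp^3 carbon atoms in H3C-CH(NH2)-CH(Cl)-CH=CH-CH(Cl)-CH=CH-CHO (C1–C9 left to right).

C1: sp3 ✓
C2: sp3 ✓
C3: sp3 ✓
C4: sp2
C5: sp2
C6: sp3 ✓
C7: sp2
C8: sp2
C9: sp2
C1, C2, C3, C6 → 4 sp3 carbons.

4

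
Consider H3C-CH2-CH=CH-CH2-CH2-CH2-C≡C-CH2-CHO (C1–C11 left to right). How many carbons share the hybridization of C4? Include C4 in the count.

C4 is sp2 (one π bond).
C1: sp3
C2: sp3
C3: sp2 ✓
C4: sp2 ✓
C5: sp3
C6: sp3
C7: sp3
C8: sp
C9: sp
C10: sp3
C11: sp2 ✓
3 carbons are sp2.

3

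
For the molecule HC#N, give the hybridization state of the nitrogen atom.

sp

The nitrogen atom (1 σ bond and 1 lone pair, plus two π bonds) has steric number 2: sp.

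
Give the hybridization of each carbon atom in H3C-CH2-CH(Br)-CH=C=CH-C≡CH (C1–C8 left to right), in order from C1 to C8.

C1 sp3, C2 sp3, C3 sp3, C4 sp2, C5 sp, C6 sp2, C7 sp, C8 sp

C1: 4 σ bonds; 4 regions of electron density → sp3.
C2 — 4 σ bonds. Steric number 4, so sp3.
C3 is sp3: 4 σ bonds, 4 electron-density regions.
C4 is sp2: 3 σ bonds, plus one π bond, 3 electron-density regions.
C5 — 2 σ bonds, plus two π bonds. Steric number 2, so sp.
C6 has 3 σ bonds, plus one π bond: steric number 3 → sp2.
C7 — 2 σ bonds, plus two π bonds. Steric number 2, so sp.
C8 carries 2 σ bonds, plus two π bonds, giving a steric number of 2, so it is sp.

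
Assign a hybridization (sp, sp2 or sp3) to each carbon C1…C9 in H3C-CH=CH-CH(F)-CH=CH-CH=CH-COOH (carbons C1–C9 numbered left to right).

C1: 4 σ bonds — 4 electron domains, sp3.
C2 — 3 σ bonds, plus one π bond. Steric number 3, so sp2.
C3 carries 3 σ bonds, plus one π bond, giving a steric number of 3, so it is sp2.
C4 carries 4 σ bonds, giving a steric number of 4, so it is sp3.
C5 carries 3 σ bonds, plus one π bond, giving a steric number of 3, so it is sp2.
C6 — 3 σ bonds, plus one π bond. Steric number 3, so sp2.
C7 (3 σ bonds, plus one π bond) has steric number 3: sp2.
C8 (3 σ bonds, plus one π bond) has steric number 3: sp2.
C9 (3 σ bonds, plus one π bond) has steric number 3: sp2.

C1 sp3, C2 sp2, C3 sp2, C4 sp3, C5 sp2, C6 sp2, C7 sp2, C8 sp2, C9 sp2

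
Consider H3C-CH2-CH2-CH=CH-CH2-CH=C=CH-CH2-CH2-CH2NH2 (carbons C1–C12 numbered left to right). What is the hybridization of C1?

sp^3

C1 carries 4 σ bonds, giving a steric number of 4, so it is sp3.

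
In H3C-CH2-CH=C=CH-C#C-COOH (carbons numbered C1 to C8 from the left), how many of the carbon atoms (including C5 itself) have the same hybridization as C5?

C5 is sp2 (one π bond).
C1: sp3
C2: sp3
C3: sp2 ✓
C4: sp
C5: sp2 ✓
C6: sp
C7: sp
C8: sp2 ✓
3 carbons are sp2.

3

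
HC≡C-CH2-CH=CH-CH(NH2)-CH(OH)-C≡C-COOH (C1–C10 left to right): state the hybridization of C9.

C9 — 2 σ bonds, plus two π bonds. Steric number 2, so sp.

sp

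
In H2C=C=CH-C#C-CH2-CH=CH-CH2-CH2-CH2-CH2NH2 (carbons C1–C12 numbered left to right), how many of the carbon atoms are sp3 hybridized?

C1: sp2
C2: sp
C3: sp2
C4: sp
C5: sp
C6: sp3 ✓
C7: sp2
C8: sp2
C9: sp3 ✓
C10: sp3 ✓
C11: sp3 ✓
C12: sp3 ✓
C6, C9, C10, C11, C12 → 5 sp3 carbons.

5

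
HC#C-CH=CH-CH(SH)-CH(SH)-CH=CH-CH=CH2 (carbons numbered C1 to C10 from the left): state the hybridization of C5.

sp^3

C5: 4 σ bonds; 4 regions of electron density → sp3.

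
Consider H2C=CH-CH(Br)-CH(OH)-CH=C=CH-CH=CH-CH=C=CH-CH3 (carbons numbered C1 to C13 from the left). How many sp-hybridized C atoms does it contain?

2

C1: sp2
C2: sp2
C3: sp3
C4: sp3
C5: sp2
C6: sp ✓
C7: sp2
C8: sp2
C9: sp2
C10: sp2
C11: sp ✓
C12: sp2
C13: sp3
C6, C11 → 2 sp carbons.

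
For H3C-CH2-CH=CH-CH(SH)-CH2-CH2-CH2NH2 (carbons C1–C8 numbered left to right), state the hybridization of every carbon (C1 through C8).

C1 is sp3: 4 σ bonds, 4 electron-density regions.
C2 — 4 σ bonds. Steric number 4, so sp3.
C3 — 3 σ bonds, plus one π bond. Steric number 3, so sp2.
C4: 3 σ bonds, plus one π bond — 3 electron domains, sp2.
C5: 4 σ bonds — 4 electron domains, sp3.
C6 has 4 σ bonds: steric number 4 → sp3.
C7 is sp3: 4 σ bonds, 4 electron-density regions.
C8 (4 σ bonds) has steric number 4: sp3.

C1 sp3, C2 sp3, C3 sp2, C4 sp2, C5 sp3, C6 sp3, C7 sp3, C8 sp3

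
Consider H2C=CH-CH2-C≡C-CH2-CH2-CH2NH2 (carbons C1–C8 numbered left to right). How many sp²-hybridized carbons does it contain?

C1: sp2 ✓
C2: sp2 ✓
C3: sp3
C4: sp
C5: sp
C6: sp3
C7: sp3
C8: sp3
C1, C2 → 2 sp2 carbons.

2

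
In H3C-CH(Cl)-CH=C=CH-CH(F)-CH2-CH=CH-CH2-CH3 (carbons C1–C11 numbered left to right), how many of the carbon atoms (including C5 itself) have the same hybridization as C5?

C5 is sp2 (one π bond).
C1: sp3
C2: sp3
C3: sp2 ✓
C4: sp
C5: sp2 ✓
C6: sp3
C7: sp3
C8: sp2 ✓
C9: sp2 ✓
C10: sp3
C11: sp3
4 carbons are sp2.

4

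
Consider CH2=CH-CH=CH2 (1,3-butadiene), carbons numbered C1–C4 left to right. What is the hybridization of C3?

sp²

C3 — 3 σ bonds, plus one π bond. Steric number 3, so sp2.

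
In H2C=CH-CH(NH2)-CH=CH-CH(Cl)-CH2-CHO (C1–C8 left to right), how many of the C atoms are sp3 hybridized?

C1: sp2
C2: sp2
C3: sp3 ✓
C4: sp2
C5: sp2
C6: sp3 ✓
C7: sp3 ✓
C8: sp2
C3, C6, C7 → 3 sp3 carbons.

3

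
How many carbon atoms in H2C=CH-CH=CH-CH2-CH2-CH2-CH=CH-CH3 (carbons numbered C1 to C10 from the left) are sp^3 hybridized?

4

C1: sp2
C2: sp2
C3: sp2
C4: sp2
C5: sp3 ✓
C6: sp3 ✓
C7: sp3 ✓
C8: sp2
C9: sp2
C10: sp3 ✓
C5, C6, C7, C10 → 4 sp3 carbons.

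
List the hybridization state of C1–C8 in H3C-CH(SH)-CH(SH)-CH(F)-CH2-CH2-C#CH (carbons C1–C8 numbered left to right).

C1 sp3, C2 sp3, C3 sp3, C4 sp3, C5 sp3, C6 sp3, C7 sp, C8 sp

C1: 4 σ bonds — 4 electron domains, sp3.
C2 (4 σ bonds) has steric number 4: sp3.
C3: 4 σ bonds; 4 regions of electron density → sp3.
C4 is sp3: 4 σ bonds, 4 electron-density regions.
C5 is sp3: 4 σ bonds, 4 electron-density regions.
C6 is sp3: 4 σ bonds, 4 electron-density regions.
C7 is sp: 2 σ bonds, plus two π bonds, 2 electron-density regions.
C8 is sp: 2 σ bonds, plus two π bonds, 2 electron-density regions.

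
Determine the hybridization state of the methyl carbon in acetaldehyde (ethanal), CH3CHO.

sp^3

The methyl carbon — 4 σ bonds. Steric number 4, so sp3.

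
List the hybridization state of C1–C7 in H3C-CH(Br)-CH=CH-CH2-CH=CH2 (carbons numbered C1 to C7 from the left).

C1 sp3, C2 sp3, C3 sp2, C4 sp2, C5 sp3, C6 sp2, C7 sp2

C1 (4 σ bonds) has steric number 4: sp3.
C2 has 4 σ bonds: steric number 4 → sp3.
C3 has 3 σ bonds, plus one π bond: steric number 3 → sp2.
C4 (3 σ bonds, plus one π bond) has steric number 3: sp2.
C5: 4 σ bonds; 4 regions of electron density → sp3.
C6: 3 σ bonds, plus one π bond; 3 regions of electron density → sp2.
C7 carries 3 σ bonds, plus one π bond, giving a steric number of 3, so it is sp2.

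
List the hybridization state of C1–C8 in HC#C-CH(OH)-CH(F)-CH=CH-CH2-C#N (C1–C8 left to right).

C1 sp, C2 sp, C3 sp3, C4 sp3, C5 sp2, C6 sp2, C7 sp3, C8 sp

C1 — 2 σ bonds, plus two π bonds. Steric number 2, so sp.
C2: 2 σ bonds, plus two π bonds; 2 regions of electron density → sp.
C3 — 4 σ bonds. Steric number 4, so sp3.
C4: 4 σ bonds; 4 regions of electron density → sp3.
C5 carries 3 σ bonds, plus one π bond, giving a steric number of 3, so it is sp2.
C6 is sp2: 3 σ bonds, plus one π bond, 3 electron-density regions.
C7: 4 σ bonds — 4 electron domains, sp3.
C8 is sp: 2 σ bonds, plus two π bonds, 2 electron-density regions.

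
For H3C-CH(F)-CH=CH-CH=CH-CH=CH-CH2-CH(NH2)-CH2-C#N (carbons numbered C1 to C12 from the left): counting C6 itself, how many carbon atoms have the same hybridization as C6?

6

C6 is sp2 (one π bond).
C1: sp3
C2: sp3
C3: sp2 ✓
C4: sp2 ✓
C5: sp2 ✓
C6: sp2 ✓
C7: sp2 ✓
C8: sp2 ✓
C9: sp3
C10: sp3
C11: sp3
C12: sp
6 carbons are sp2.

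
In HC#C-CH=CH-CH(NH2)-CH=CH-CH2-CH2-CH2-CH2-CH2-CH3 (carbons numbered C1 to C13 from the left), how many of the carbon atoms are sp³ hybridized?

7

C1: sp
C2: sp
C3: sp2
C4: sp2
C5: sp3 ✓
C6: sp2
C7: sp2
C8: sp3 ✓
C9: sp3 ✓
C10: sp3 ✓
C11: sp3 ✓
C12: sp3 ✓
C13: sp3 ✓
C5, C8, C9, C10, C11, C12, C13 → 7 sp3 carbons.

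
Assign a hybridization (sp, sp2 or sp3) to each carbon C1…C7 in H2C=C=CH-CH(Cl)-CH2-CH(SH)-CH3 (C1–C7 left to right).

C1 sp2, C2 sp, C3 sp2, C4 sp3, C5 sp3, C6 sp3, C7 sp3

C1: 3 σ bonds, plus one π bond — 3 electron domains, sp2.
C2 is sp: 2 σ bonds, plus two π bonds, 2 electron-density regions.
C3 has 3 σ bonds, plus one π bond: steric number 3 → sp2.
C4 has 4 σ bonds: steric number 4 → sp3.
C5 is sp3: 4 σ bonds, 4 electron-density regions.
C6: 4 σ bonds; 4 regions of electron density → sp3.
C7 — 4 σ bonds. Steric number 4, so sp3.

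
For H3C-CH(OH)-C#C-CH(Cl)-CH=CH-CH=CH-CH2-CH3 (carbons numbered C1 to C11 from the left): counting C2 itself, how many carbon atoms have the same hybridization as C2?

C2 is sp3 (only σ bonds).
C1: sp3 ✓
C2: sp3 ✓
C3: sp
C4: sp
C5: sp3 ✓
C6: sp2
C7: sp2
C8: sp2
C9: sp2
C10: sp3 ✓
C11: sp3 ✓
5 carbons are sp3.

5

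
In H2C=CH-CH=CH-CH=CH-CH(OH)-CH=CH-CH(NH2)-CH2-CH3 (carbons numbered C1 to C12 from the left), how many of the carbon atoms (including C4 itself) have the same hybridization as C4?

8

C4 is sp2 (one π bond).
C1: sp2 ✓
C2: sp2 ✓
C3: sp2 ✓
C4: sp2 ✓
C5: sp2 ✓
C6: sp2 ✓
C7: sp3
C8: sp2 ✓
C9: sp2 ✓
C10: sp3
C11: sp3
C12: sp3
8 carbons are sp2.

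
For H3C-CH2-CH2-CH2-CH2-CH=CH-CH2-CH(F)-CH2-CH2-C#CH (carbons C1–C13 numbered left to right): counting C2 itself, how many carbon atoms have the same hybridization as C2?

C2 is sp3 (only σ bonds).
C1: sp3 ✓
C2: sp3 ✓
C3: sp3 ✓
C4: sp3 ✓
C5: sp3 ✓
C6: sp2
C7: sp2
C8: sp3 ✓
C9: sp3 ✓
C10: sp3 ✓
C11: sp3 ✓
C12: sp
C13: sp
9 carbons are sp3.

9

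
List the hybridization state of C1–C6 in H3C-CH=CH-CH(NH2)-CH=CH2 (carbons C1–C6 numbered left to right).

C1 sp3, C2 sp2, C3 sp2, C4 sp3, C5 sp2, C6 sp2

C1: 4 σ bonds; 4 regions of electron density → sp3.
C2: 3 σ bonds, plus one π bond — 3 electron domains, sp2.
C3: 3 σ bonds, plus one π bond — 3 electron domains, sp2.
C4 has 4 σ bonds: steric number 4 → sp3.
C5 — 3 σ bonds, plus one π bond. Steric number 3, so sp2.
C6: 3 σ bonds, plus one π bond; 3 regions of electron density → sp2.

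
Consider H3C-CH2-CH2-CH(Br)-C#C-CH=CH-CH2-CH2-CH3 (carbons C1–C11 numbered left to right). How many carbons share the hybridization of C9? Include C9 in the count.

C9 is sp3 (only σ bonds).
C1: sp3 ✓
C2: sp3 ✓
C3: sp3 ✓
C4: sp3 ✓
C5: sp
C6: sp
C7: sp2
C8: sp2
C9: sp3 ✓
C10: sp3 ✓
C11: sp3 ✓
7 carbons are sp3.

7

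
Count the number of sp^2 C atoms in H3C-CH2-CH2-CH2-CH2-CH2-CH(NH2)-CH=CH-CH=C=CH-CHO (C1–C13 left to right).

5

C1: sp3
C2: sp3
C3: sp3
C4: sp3
C5: sp3
C6: sp3
C7: sp3
C8: sp2 ✓
C9: sp2 ✓
C10: sp2 ✓
C11: sp
C12: sp2 ✓
C13: sp2 ✓
C8, C9, C10, C12, C13 → 5 sp2 carbons.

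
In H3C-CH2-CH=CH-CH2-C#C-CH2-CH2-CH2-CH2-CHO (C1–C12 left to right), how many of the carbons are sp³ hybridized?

7

C1: sp3 ✓
C2: sp3 ✓
C3: sp2
C4: sp2
C5: sp3 ✓
C6: sp
C7: sp
C8: sp3 ✓
C9: sp3 ✓
C10: sp3 ✓
C11: sp3 ✓
C12: sp2
C1, C2, C5, C8, C9, C10, C11 → 7 sp3 carbons.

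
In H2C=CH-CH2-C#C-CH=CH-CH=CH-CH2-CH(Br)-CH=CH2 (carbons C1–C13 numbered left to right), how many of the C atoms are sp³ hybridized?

C1: sp2
C2: sp2
C3: sp3 ✓
C4: sp
C5: sp
C6: sp2
C7: sp2
C8: sp2
C9: sp2
C10: sp3 ✓
C11: sp3 ✓
C12: sp2
C13: sp2
C3, C10, C11 → 3 sp3 carbons.

3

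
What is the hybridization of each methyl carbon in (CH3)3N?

Each methyl carbon is sp3: 4 σ bonds, 4 electron-density regions.

sp3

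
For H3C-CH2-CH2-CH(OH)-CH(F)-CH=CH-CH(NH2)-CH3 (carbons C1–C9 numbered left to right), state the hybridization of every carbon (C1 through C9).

C1: 4 σ bonds; 4 regions of electron density → sp3.
C2 — 4 σ bonds. Steric number 4, so sp3.
C3 has 4 σ bonds: steric number 4 → sp3.
C4 — 4 σ bonds. Steric number 4, so sp3.
C5: 4 σ bonds — 4 electron domains, sp3.
C6 is sp2: 3 σ bonds, plus one π bond, 3 electron-density regions.
C7 carries 3 σ bonds, plus one π bond, giving a steric number of 3, so it is sp2.
C8 — 4 σ bonds. Steric number 4, so sp3.
C9 has 4 σ bonds: steric number 4 → sp3.

C1 sp3, C2 sp3, C3 sp3, C4 sp3, C5 sp3, C6 sp2, C7 sp2, C8 sp3, C9 sp3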